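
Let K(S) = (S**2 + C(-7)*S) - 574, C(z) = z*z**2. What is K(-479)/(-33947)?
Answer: -393164/33947 ≈ -11.582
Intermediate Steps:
C(z) = z**3
K(S) = -574 + S**2 - 343*S (K(S) = (S**2 + (-7)**3*S) - 574 = (S**2 - 343*S) - 574 = -574 + S**2 - 343*S)
K(-479)/(-33947) = (-574 + (-479)**2 - 343*(-479))/(-33947) = (-574 + 229441 + 164297)*(-1/33947) = 393164*(-1/33947) = -393164/33947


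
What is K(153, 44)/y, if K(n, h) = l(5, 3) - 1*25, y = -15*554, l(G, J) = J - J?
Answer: 5/1662 ≈ 0.0030084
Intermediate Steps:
l(G, J) = 0
y = -8310
K(n, h) = -25 (K(n, h) = 0 - 1*25 = 0 - 25 = -25)
K(153, 44)/y = -25/(-8310) = -25*(-1/8310) = 5/1662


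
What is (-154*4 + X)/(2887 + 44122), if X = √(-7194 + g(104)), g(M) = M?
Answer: -616/47009 + I*√7090/47009 ≈ -0.013104 + 0.0017912*I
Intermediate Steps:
X = I*√7090 (X = √(-7194 + 104) = √(-7090) = I*√7090 ≈ 84.202*I)
(-154*4 + X)/(2887 + 44122) = (-154*4 + I*√7090)/(2887 + 44122) = (-616 + I*√7090)/47009 = (-616 + I*√7090)*(1/47009) = -616/47009 + I*√7090/47009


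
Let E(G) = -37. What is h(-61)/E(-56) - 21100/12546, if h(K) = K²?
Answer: -23732183/232101 ≈ -102.25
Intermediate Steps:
h(-61)/E(-56) - 21100/12546 = (-61)²/(-37) - 21100/12546 = 3721*(-1/37) - 21100*1/12546 = -3721/37 - 10550/6273 = -23732183/232101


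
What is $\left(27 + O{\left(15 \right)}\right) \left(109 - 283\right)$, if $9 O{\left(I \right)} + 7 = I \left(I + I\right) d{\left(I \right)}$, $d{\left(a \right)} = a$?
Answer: $- \frac{405188}{3} \approx -1.3506 \cdot 10^{5}$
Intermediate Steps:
$O{\left(I \right)} = - \frac{7}{9} + \frac{2 I^{3}}{9}$ ($O{\left(I \right)} = - \frac{7}{9} + \frac{I \left(I + I\right) I}{9} = - \frac{7}{9} + \frac{I 2 I I}{9} = - \frac{7}{9} + \frac{2 I^{2} I}{9} = - \frac{7}{9} + \frac{2 I^{3}}{9}$)
$\left(27 + O{\left(15 \right)}\right) \left(109 - 283\right) = \left(27 - \left(\frac{7}{9} - \frac{2 \cdot 15^{3}}{9}\right)\right) \left(109 - 283\right) = \left(27 + \left(- \frac{7}{9} + \frac{2}{9} \cdot 3375\right)\right) \left(-174\right) = \left(27 + \left(- \frac{7}{9} + 750\right)\right) \left(-174\right) = \left(27 + \frac{6743}{9}\right) \left(-174\right) = \frac{6986}{9} \left(-174\right) = - \frac{405188}{3}$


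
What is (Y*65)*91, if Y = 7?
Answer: 41405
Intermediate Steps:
(Y*65)*91 = (7*65)*91 = 455*91 = 41405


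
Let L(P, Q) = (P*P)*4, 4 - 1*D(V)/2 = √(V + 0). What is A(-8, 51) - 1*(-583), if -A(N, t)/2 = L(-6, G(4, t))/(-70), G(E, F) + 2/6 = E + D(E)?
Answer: 20549/35 ≈ 587.11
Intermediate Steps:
D(V) = 8 - 2*√V (D(V) = 8 - 2*√(V + 0) = 8 - 2*√V)
G(E, F) = 23/3 + E - 2*√E (G(E, F) = -⅓ + (E + (8 - 2*√E)) = -⅓ + (8 + E - 2*√E) = 23/3 + E - 2*√E)
L(P, Q) = 4*P² (L(P, Q) = P²*4 = 4*P²)
A(N, t) = 144/35 (A(N, t) = -2*4*(-6)²/(-70) = -2*4*36*(-1)/70 = -288*(-1)/70 = -2*(-72/35) = 144/35)
A(-8, 51) - 1*(-583) = 144/35 - 1*(-583) = 144/35 + 583 = 20549/35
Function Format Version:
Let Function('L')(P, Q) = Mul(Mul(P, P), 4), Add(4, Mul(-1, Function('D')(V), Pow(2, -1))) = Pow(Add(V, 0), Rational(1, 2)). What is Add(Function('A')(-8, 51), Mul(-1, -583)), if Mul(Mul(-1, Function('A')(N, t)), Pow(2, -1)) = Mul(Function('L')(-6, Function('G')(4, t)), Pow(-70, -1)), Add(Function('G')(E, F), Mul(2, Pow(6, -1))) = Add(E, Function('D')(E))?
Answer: Rational(20549, 35) ≈ 587.11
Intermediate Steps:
Function('D')(V) = Add(8, Mul(-2, Pow(V, Rational(1, 2)))) (Function('D')(V) = Add(8, Mul(-2, Pow(Add(V, 0), Rational(1, 2)))) = Add(8, Mul(-2, Pow(V, Rational(1, 2)))))
Function('G')(E, F) = Add(Rational(23, 3), E, Mul(-2, Pow(E, Rational(1, 2)))) (Function('G')(E, F) = Add(Rational(-1, 3), Add(E, Add(8, Mul(-2, Pow(E, Rational(1, 2)))))) = Add(Rational(-1, 3), Add(8, E, Mul(-2, Pow(E, Rational(1, 2))))) = Add(Rational(23, 3), E, Mul(-2, Pow(E, Rational(1, 2)))))
Function('L')(P, Q) = Mul(4, Pow(P, 2)) (Function('L')(P, Q) = Mul(Pow(P, 2), 4) = Mul(4, Pow(P, 2)))
Function('A')(N, t) = Rational(144, 35) (Function('A')(N, t) = Mul(-2, Mul(Mul(4, Pow(-6, 2)), Pow(-70, -1))) = Mul(-2, Mul(Mul(4, 36), Rational(-1, 70))) = Mul(-2, Mul(144, Rational(-1, 70))) = Mul(-2, Rational(-72, 35)) = Rational(144, 35))
Add(Function('A')(-8, 51), Mul(-1, -583)) = Add(Rational(144, 35), Mul(-1, -583)) = Add(Rational(144, 35), 583) = Rational(20549, 35)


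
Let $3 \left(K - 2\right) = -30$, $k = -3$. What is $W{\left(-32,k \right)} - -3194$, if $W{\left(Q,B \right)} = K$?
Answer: $3186$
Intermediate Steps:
$K = -8$ ($K = 2 + \frac{1}{3} \left(-30\right) = 2 - 10 = -8$)
$W{\left(Q,B \right)} = -8$
$W{\left(-32,k \right)} - -3194 = -8 - -3194 = -8 + 3194 = 3186$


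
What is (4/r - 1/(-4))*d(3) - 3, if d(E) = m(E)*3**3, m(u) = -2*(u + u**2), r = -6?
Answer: 267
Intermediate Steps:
m(u) = -2*u - 2*u**2
d(E) = -54*E*(1 + E) (d(E) = -2*E*(1 + E)*3**3 = -2*E*(1 + E)*27 = -54*E*(1 + E))
(4/r - 1/(-4))*d(3) - 3 = (4/(-6) - 1/(-4))*(-54*3*(1 + 3)) - 3 = (4*(-1/6) - 1*(-1/4))*(-54*3*4) - 3 = (-2/3 + 1/4)*(-648) - 3 = -5/12*(-648) - 3 = 270 - 3 = 267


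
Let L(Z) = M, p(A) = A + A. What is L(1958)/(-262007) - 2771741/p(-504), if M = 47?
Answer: 103745070973/37729008 ≈ 2749.7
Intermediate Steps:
p(A) = 2*A
L(Z) = 47
L(1958)/(-262007) - 2771741/p(-504) = 47/(-262007) - 2771741/(2*(-504)) = 47*(-1/262007) - 2771741/(-1008) = -47/262007 - 2771741*(-1/1008) = -47/262007 + 395963/144 = 103745070973/37729008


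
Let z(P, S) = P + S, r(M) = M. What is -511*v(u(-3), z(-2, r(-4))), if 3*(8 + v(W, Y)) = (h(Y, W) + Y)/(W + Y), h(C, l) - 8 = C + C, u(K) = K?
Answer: 105266/27 ≈ 3898.7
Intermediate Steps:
h(C, l) = 8 + 2*C (h(C, l) = 8 + (C + C) = 8 + 2*C)
v(W, Y) = -8 + (8 + 3*Y)/(3*(W + Y)) (v(W, Y) = -8 + (((8 + 2*Y) + Y)/(W + Y))/3 = -8 + ((8 + 3*Y)/(W + Y))/3 = -8 + (8 + 3*Y)/(3*(W + Y)))
-511*v(u(-3), z(-2, r(-4))) = -511*(8/3 - 8*(-3) - 7*(-2 - 4))/(-3 + (-2 - 4)) = -511*(8/3 + 24 - 7*(-6))/(-3 - 6) = -511*(8/3 + 24 + 42)/(-9) = -(-511)*206/(9*3) = -511*(-206/27) = 105266/27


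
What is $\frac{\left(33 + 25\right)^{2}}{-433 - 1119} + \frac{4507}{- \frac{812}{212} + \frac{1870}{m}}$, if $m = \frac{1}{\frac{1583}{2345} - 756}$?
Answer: $- \frac{29570603606273}{13622507348148} \approx -2.1707$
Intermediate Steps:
$m = - \frac{2345}{1771237}$ ($m = \frac{1}{1583 \cdot \frac{1}{2345} - 756} = \frac{1}{\frac{1583}{2345} - 756} = \frac{1}{- \frac{1771237}{2345}} = - \frac{2345}{1771237} \approx -0.0013239$)
$\frac{\left(33 + 25\right)^{2}}{-433 - 1119} + \frac{4507}{- \frac{812}{212} + \frac{1870}{m}} = \frac{\left(33 + 25\right)^{2}}{-433 - 1119} + \frac{4507}{- \frac{812}{212} + \frac{1870}{- \frac{2345}{1771237}}} = \frac{58^{2}}{-1552} + \frac{4507}{\left(-812\right) \frac{1}{212} + 1870 \left(- \frac{1771237}{2345}\right)} = 3364 \left(- \frac{1}{1552}\right) + \frac{4507}{- \frac{203}{53} - \frac{662442638}{469}} = - \frac{841}{388} + \frac{4507}{- \frac{35109555021}{24857}} = - \frac{841}{388} + 4507 \left(- \frac{24857}{35109555021}\right) = - \frac{841}{388} - \frac{112030499}{35109555021} = - \frac{29570603606273}{13622507348148}$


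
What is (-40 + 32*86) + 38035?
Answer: 40747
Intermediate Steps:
(-40 + 32*86) + 38035 = (-40 + 2752) + 38035 = 2712 + 38035 = 40747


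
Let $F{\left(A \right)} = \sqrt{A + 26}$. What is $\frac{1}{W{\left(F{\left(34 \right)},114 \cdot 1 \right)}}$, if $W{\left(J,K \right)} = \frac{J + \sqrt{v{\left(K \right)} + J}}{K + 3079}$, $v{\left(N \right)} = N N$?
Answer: $\frac{3193}{2 \sqrt{15} + \sqrt{2} \sqrt{6498 + \sqrt{15}}} \approx 26.219$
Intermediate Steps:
$v{\left(N \right)} = N^{2}$
$F{\left(A \right)} = \sqrt{26 + A}$
$W{\left(J,K \right)} = \frac{J + \sqrt{J + K^{2}}}{3079 + K}$ ($W{\left(J,K \right)} = \frac{J + \sqrt{K^{2} + J}}{K + 3079} = \frac{J + \sqrt{J + K^{2}}}{3079 + K}$)
$\frac{1}{W{\left(F{\left(34 \right)},114 \cdot 1 \right)}} = \frac{1}{\frac{1}{3079 + 114 \cdot 1} \left(\sqrt{26 + 34} + \sqrt{\sqrt{26 + 34} + \left(114 \cdot 1\right)^{2}}\right)} = \frac{1}{\frac{1}{3079 + 114} \left(\sqrt{60} + \sqrt{\sqrt{60} + 114^{2}}\right)} = \frac{1}{\frac{1}{3193} \left(2 \sqrt{15} + \sqrt{2 \sqrt{15} + 12996}\right)} = \frac{1}{\frac{1}{3193} \left(2 \sqrt{15} + \sqrt{12996 + 2 \sqrt{15}}\right)} = \frac{1}{\frac{1}{3193} \left(\sqrt{12996 + 2 \sqrt{15}} + 2 \sqrt{15}\right)} = \frac{1}{\frac{\sqrt{12996 + 2 \sqrt{15}}}{3193} + \frac{2 \sqrt{15}}{3193}}$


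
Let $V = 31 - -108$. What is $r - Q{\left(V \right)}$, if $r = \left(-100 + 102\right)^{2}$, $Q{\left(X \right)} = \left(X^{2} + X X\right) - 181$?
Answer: $-38457$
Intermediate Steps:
$V = 139$ ($V = 31 + 108 = 139$)
$Q{\left(X \right)} = -181 + 2 X^{2}$ ($Q{\left(X \right)} = \left(X^{2} + X^{2}\right) - 181 = 2 X^{2} - 181 = -181 + 2 X^{2}$)
$r = 4$ ($r = 2^{2} = 4$)
$r - Q{\left(V \right)} = 4 - \left(-181 + 2 \cdot 139^{2}\right) = 4 - \left(-181 + 2 \cdot 19321\right) = 4 - \left(-181 + 38642\right) = 4 - 38461 = -38457$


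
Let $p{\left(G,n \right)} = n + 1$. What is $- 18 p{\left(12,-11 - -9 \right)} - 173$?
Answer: $-155$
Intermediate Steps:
$p{\left(G,n \right)} = 1 + n$
$- 18 p{\left(12,-11 - -9 \right)} - 173 = - 18 \left(1 - 2\right) - 173 = \left(-18\right) \left(-1\right) - 173 = 18 - 173 = -155$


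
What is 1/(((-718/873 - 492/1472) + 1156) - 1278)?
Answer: -321264/39565811 ≈ -0.0081197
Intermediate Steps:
1/(((-718/873 - 492/1472) + 1156) - 1278) = 1/(((-718*1/873 - 492*1/1472) + 1156) - 1278) = 1/(((-718/873 - 123/368) + 1156) - 1278) = 1/((-371603/321264 + 1156) - 1278) = 1/(371009581/321264 - 1278) = 1/(-39565811/321264) = -321264/39565811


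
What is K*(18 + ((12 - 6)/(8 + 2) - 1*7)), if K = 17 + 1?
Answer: 1044/5 ≈ 208.80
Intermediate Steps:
K = 18
K*(18 + ((12 - 6)/(8 + 2) - 1*7)) = 18*(18 + ((12 - 6)/(8 + 2) - 1*7)) = 18*(18 + (6/10 - 7)) = 18*(18 + (6*(1/10) - 7)) = 18*(18 + (3/5 - 7)) = 18*(18 - 32/5) = 18*(58/5) = 1044/5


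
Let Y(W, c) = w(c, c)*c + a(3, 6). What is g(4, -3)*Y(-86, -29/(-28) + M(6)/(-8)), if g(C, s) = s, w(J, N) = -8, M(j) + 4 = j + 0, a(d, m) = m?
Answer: 6/7 ≈ 0.85714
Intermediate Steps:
M(j) = -4 + j (M(j) = -4 + (j + 0) = -4 + j)
Y(W, c) = 6 - 8*c (Y(W, c) = -8*c + 6 = 6 - 8*c)
g(4, -3)*Y(-86, -29/(-28) + M(6)/(-8)) = -3*(6 - 8*(-29/(-28) + (-4 + 6)/(-8))) = -3*(6 - 8*(-29*(-1/28) + 2*(-1/8))) = -3*(6 - 8*(29/28 - 1/4)) = -3*(6 - 8*11/14) = -3*(6 - 44/7) = -3*(-2/7) = 6/7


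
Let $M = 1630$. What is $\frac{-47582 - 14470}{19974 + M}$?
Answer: $- \frac{15513}{5401} \approx -2.8722$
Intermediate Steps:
$\frac{-47582 - 14470}{19974 + M} = \frac{-47582 - 14470}{19974 + 1630} = - \frac{62052}{21604} = \left(-62052\right) \frac{1}{21604} = - \frac{15513}{5401}$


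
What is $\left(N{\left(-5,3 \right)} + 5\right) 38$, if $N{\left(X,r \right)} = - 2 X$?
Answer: $570$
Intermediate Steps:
$\left(N{\left(-5,3 \right)} + 5\right) 38 = \left(\left(-2\right) \left(-5\right) + 5\right) 38 = \left(10 + 5\right) 38 = 15 \cdot 38 = 570$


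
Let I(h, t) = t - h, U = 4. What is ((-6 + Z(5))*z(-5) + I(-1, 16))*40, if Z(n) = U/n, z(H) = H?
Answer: 1720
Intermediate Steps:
Z(n) = 4/n
((-6 + Z(5))*z(-5) + I(-1, 16))*40 = ((-6 + 4/5)*(-5) + (16 - 1*(-1)))*40 = ((-6 + 4*(⅕))*(-5) + (16 + 1))*40 = ((-6 + ⅘)*(-5) + 17)*40 = (-26/5*(-5) + 17)*40 = (26 + 17)*40 = 43*40 = 1720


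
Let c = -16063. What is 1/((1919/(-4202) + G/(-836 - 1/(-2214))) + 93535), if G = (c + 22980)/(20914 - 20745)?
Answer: 1314396554614/122941417117189581 ≈ 1.0691e-5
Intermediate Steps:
G = 6917/169 (G = (-16063 + 22980)/(20914 - 20745) = 6917/169 ≈ 40.929)
1/((1919/(-4202) + G/(-836 - 1/(-2214))) + 93535) = 1/((1919/(-4202) + 6917/(169*(-836 - 1/(-2214)))) + 93535) = 1/((1919*(-1/4202) + 6917/(169*(-836 - 1*(-1/2214)))) + 93535) = 1/((-1919/4202 + 6917/(169*(-836 + 1/2214))) + 93535) = 1/((-1919/4202 + 6917/(169*(-1850903/2214))) + 93535) = 1/((-1919/4202 + (6917/169)*(-2214/1850903)) + 93535) = 1/((-1919/4202 - 15314238/312802607) + 93535) = 1/(-664618630909/1314396554614 + 93535) = 1/(122941417117189581/1314396554614) = 1314396554614/122941417117189581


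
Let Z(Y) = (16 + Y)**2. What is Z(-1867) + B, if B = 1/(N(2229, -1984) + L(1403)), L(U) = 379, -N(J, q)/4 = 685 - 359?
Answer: 3169235924/925 ≈ 3.4262e+6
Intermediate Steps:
N(J, q) = -1304 (N(J, q) = -4*(685 - 359) = -4*326 = -1304)
B = -1/925 (B = 1/(-1304 + 379) = 1/(-925) = -1/925 ≈ -0.0010811)
Z(-1867) + B = (16 - 1867)**2 - 1/925 = (-1851)**2 - 1/925 = 3426201 - 1/925 = 3169235924/925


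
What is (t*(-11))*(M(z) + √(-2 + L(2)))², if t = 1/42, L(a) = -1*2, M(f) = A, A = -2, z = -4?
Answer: 44*I/21 ≈ 2.0952*I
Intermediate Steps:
M(f) = -2
L(a) = -2
t = 1/42 ≈ 0.023810
(t*(-11))*(M(z) + √(-2 + L(2)))² = ((1/42)*(-11))*(-2 + √(-2 - 2))² = -11*(-2 + √(-4))²/42 = -11*(-2 + 2*I)²/42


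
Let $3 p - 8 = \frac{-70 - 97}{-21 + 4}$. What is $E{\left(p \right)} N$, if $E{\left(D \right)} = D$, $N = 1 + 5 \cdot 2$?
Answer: $\frac{1111}{17} \approx 65.353$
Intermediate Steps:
$N = 11$ ($N = 1 + 10 = 11$)
$p = \frac{101}{17}$ ($p = \frac{8}{3} + \frac{\left(-70 - 97\right) \frac{1}{-21 + 4}}{3} = \frac{8}{3} + \frac{\left(-167\right) \frac{1}{-17}}{3} = \frac{8}{3} + \frac{\left(-167\right) \left(- \frac{1}{17}\right)}{3} = \frac{8}{3} + \frac{1}{3} \cdot \frac{167}{17} = \frac{8}{3} + \frac{167}{51} = \frac{101}{17} \approx 5.9412$)
$E{\left(p \right)} N = \frac{101}{17} \cdot 11 = \frac{1111}{17}$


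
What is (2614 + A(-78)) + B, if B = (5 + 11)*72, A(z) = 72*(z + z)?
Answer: -7466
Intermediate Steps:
A(z) = 144*z (A(z) = 72*(2*z) = 144*z)
B = 1152 (B = 16*72 = 1152)
(2614 + A(-78)) + B = (2614 + 144*(-78)) + 1152 = (2614 - 11232) + 1152 = -8618 + 1152 = -7466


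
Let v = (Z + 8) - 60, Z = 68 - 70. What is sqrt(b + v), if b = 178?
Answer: 2*sqrt(31) ≈ 11.136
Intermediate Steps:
Z = -2
v = -54 (v = (-2 + 8) - 60 = 6 - 60 = -54)
sqrt(b + v) = sqrt(178 - 54) = sqrt(124) = 2*sqrt(31)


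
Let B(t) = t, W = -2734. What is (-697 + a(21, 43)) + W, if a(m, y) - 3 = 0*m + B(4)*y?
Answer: -3256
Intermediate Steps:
a(m, y) = 3 + 4*y (a(m, y) = 3 + (0*m + 4*y) = 3 + (0 + 4*y) = 3 + 4*y)
(-697 + a(21, 43)) + W = (-697 + (3 + 4*43)) - 2734 = (-697 + (3 + 172)) - 2734 = (-697 + 175) - 2734 = -522 - 2734 = -3256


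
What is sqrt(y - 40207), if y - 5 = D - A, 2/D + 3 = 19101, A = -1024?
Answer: I*sqrt(396931474981)/3183 ≈ 197.93*I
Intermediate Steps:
D = 1/9549 (D = 2/(-3 + 19101) = 2/19098 = 2*(1/19098) = 1/9549 ≈ 0.00010472)
y = 9825922/9549 (y = 5 + (1/9549 - 1*(-1024)) = 5 + (1/9549 + 1024) = 5 + 9778177/9549 = 9825922/9549 ≈ 1029.0)
sqrt(y - 40207) = sqrt(9825922/9549 - 40207) = sqrt(-374110721/9549) = I*sqrt(396931474981)/3183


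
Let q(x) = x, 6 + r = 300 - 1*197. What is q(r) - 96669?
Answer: -96572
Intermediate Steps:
r = 97 (r = -6 + (300 - 1*197) = -6 + (300 - 197) = -6 + 103 = 97)
q(r) - 96669 = 97 - 96669 = -96572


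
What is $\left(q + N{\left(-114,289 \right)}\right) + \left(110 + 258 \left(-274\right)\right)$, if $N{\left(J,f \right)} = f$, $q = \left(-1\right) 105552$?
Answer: $-175845$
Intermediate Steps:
$q = -105552$
$\left(q + N{\left(-114,289 \right)}\right) + \left(110 + 258 \left(-274\right)\right) = \left(-105552 + 289\right) + \left(110 + 258 \left(-274\right)\right) = -105263 + \left(110 - 70692\right) = -105263 - 70582 = -175845$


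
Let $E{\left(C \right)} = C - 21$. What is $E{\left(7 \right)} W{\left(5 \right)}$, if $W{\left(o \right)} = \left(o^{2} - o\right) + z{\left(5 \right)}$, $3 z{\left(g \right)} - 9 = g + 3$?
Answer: $- \frac{1078}{3} \approx -359.33$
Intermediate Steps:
$z{\left(g \right)} = 4 + \frac{g}{3}$ ($z{\left(g \right)} = 3 + \frac{g + 3}{3} = 3 + \frac{3 + g}{3} = 3 + \left(1 + \frac{g}{3}\right) = 4 + \frac{g}{3}$)
$W{\left(o \right)} = \frac{17}{3} + o^{2} - o$ ($W{\left(o \right)} = \left(o^{2} - o\right) + \left(4 + \frac{1}{3} \cdot 5\right) = \left(o^{2} - o\right) + \left(4 + \frac{5}{3}\right) = \left(o^{2} - o\right) + \frac{17}{3} = \frac{17}{3} + o^{2} - o$)
$E{\left(C \right)} = -21 + C$
$E{\left(7 \right)} W{\left(5 \right)} = \left(-21 + 7\right) \left(\frac{17}{3} + 5^{2} - 5\right) = - 14 \left(\frac{17}{3} + 25 - 5\right) = \left(-14\right) \frac{77}{3} = - \frac{1078}{3}$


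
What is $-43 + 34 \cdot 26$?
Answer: $841$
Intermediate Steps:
$-43 + 34 \cdot 26 = -43 + 884 = 841$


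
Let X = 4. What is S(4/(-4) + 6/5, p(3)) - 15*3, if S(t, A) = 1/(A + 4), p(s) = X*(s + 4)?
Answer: -1439/32 ≈ -44.969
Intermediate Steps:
p(s) = 16 + 4*s (p(s) = 4*(s + 4) = 4*(4 + s) = 16 + 4*s)
S(t, A) = 1/(4 + A)
S(4/(-4) + 6/5, p(3)) - 15*3 = 1/(4 + (16 + 4*3)) - 15*3 = 1/(4 + (16 + 12)) - 45 = 1/(4 + 28) - 45 = 1/32 - 45 = -1439/32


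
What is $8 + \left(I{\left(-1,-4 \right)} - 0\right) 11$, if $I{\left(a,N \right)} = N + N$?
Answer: $-80$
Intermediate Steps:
$I{\left(a,N \right)} = 2 N$
$8 + \left(I{\left(-1,-4 \right)} - 0\right) 11 = 8 + \left(2 \left(-4\right) - 0\right) 11 = 8 + \left(-8 + 0\right) 11 = 8 - 88 = -80$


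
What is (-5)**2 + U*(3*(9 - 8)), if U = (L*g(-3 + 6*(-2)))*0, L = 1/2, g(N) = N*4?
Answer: 25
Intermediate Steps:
g(N) = 4*N
L = 1/2 (L = 1*(1/2) = 1/2 ≈ 0.50000)
U = 0 (U = ((4*(-3 + 6*(-2)))/2)*0 = ((4*(-3 - 12))/2)*0 = ((4*(-15))/2)*0 = ((1/2)*(-60))*0 = -30*0 = 0)
(-5)**2 + U*(3*(9 - 8)) = (-5)**2 + 0*(3*(9 - 8)) = 25 + 0*(3*1) = 25 + 0*3 = 25 + 0 = 25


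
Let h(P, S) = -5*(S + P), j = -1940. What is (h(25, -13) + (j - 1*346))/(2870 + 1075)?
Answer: -782/1315 ≈ -0.59468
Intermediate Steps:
h(P, S) = -5*P - 5*S (h(P, S) = -5*(P + S) = -5*P - 5*S)
(h(25, -13) + (j - 1*346))/(2870 + 1075) = ((-5*25 - 5*(-13)) + (-1940 - 1*346))/(2870 + 1075) = ((-125 + 65) + (-1940 - 346))/3945 = (-60 - 2286)*(1/3945) = -2346*1/3945 = -782/1315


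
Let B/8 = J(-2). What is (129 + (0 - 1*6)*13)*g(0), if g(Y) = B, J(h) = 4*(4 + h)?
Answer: 3264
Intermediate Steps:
J(h) = 16 + 4*h
B = 64 (B = 8*(16 + 4*(-2)) = 8*(16 - 8) = 8*8 = 64)
g(Y) = 64
(129 + (0 - 1*6)*13)*g(0) = (129 + (0 - 1*6)*13)*64 = (129 + (0 - 6)*13)*64 = (129 - 6*13)*64 = (129 - 78)*64 = 51*64 = 3264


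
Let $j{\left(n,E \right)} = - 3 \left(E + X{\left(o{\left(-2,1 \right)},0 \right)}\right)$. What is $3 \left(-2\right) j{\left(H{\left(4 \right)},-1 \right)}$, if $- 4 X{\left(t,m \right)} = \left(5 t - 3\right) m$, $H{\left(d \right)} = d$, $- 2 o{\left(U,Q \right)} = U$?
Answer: $-18$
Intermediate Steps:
$o{\left(U,Q \right)} = - \frac{U}{2}$
$X{\left(t,m \right)} = - \frac{m \left(-3 + 5 t\right)}{4}$ ($X{\left(t,m \right)} = - \frac{\left(5 t - 3\right) m}{4} = - \frac{\left(-3 + 5 t\right) m}{4} = - \frac{m \left(-3 + 5 t\right)}{4}$)
$j{\left(n,E \right)} = - 3 E$ ($j{\left(n,E \right)} = - 3 \left(E + \frac{1}{4} \cdot 0 \left(3 - 5 \left(\left(- \frac{1}{2}\right) \left(-2\right)\right)\right)\right) = - 3 \left(E + \frac{1}{4} \cdot 0 \left(3 - 5\right)\right) = - 3 \left(E + \frac{1}{4} \cdot 0 \left(-2\right)\right) = - 3 \left(E + 0\right) = - 3 E$)
$3 \left(-2\right) j{\left(H{\left(4 \right)},-1 \right)} = 3 \left(-2\right) \left(\left(-3\right) \left(-1\right)\right) = \left(-6\right) 3 = -18$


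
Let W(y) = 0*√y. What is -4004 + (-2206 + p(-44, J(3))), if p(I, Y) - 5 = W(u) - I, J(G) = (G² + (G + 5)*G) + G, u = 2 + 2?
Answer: -6161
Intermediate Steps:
u = 4
W(y) = 0
J(G) = G + G² + G*(5 + G) (J(G) = (G² + (5 + G)*G) + G = (G² + G*(5 + G)) + G = G + G² + G*(5 + G))
p(I, Y) = 5 - I (p(I, Y) = 5 + (0 - I) = 5 - I)
-4004 + (-2206 + p(-44, J(3))) = -4004 + (-2206 + (5 - 1*(-44))) = -4004 + (-2206 + (5 + 44)) = -4004 + (-2206 + 49) = -4004 - 2157 = -6161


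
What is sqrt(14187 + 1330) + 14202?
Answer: 14202 + sqrt(15517) ≈ 14327.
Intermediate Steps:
sqrt(14187 + 1330) + 14202 = sqrt(15517) + 14202 = 14202 + sqrt(15517)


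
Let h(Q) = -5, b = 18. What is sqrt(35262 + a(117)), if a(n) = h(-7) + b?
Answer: 5*sqrt(1411) ≈ 187.82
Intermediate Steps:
a(n) = 13 (a(n) = -5 + 18 = 13)
sqrt(35262 + a(117)) = sqrt(35262 + 13) = sqrt(35275) = 5*sqrt(1411)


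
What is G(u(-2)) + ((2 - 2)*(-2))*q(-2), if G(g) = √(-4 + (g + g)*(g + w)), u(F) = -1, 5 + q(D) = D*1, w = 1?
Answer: 2*I ≈ 2.0*I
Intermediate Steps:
q(D) = -5 + D (q(D) = -5 + D*1 = -5 + D)
G(g) = √(-4 + 2*g*(1 + g)) (G(g) = √(-4 + (g + g)*(g + 1)) = √(-4 + (2*g)*(1 + g)) = √(-4 + 2*g*(1 + g)))
G(u(-2)) + ((2 - 2)*(-2))*q(-2) = √(-4 + 2*(-1) + 2*(-1)²) + ((2 - 2)*(-2))*(-5 - 2) = √(-4 - 2 + 2*1) + (0*(-2))*(-7) = √(-4 - 2 + 2) + 0*(-7) = √(-4) + 0 = 2*I + 0 = 2*I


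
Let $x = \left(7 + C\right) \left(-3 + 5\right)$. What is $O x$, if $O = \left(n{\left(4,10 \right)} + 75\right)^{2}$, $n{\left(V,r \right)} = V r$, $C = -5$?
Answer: $52900$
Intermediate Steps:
$x = 4$ ($x = \left(7 - 5\right) \left(-3 + 5\right) = 2 \cdot 2 = 4$)
$O = 13225$ ($O = \left(4 \cdot 10 + 75\right)^{2} = \left(40 + 75\right)^{2} = 115^{2} = 13225$)
$O x = 13225 \cdot 4 = 52900$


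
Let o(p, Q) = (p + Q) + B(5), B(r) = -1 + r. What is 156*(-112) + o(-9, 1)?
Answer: -17476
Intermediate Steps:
o(p, Q) = 4 + Q + p (o(p, Q) = (p + Q) + (-1 + 5) = (Q + p) + 4 = 4 + Q + p)
156*(-112) + o(-9, 1) = 156*(-112) + (4 + 1 - 9) = -17472 - 4 = -17476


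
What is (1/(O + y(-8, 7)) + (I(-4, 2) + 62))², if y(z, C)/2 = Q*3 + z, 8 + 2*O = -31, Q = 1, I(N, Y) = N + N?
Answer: 10137856/3481 ≈ 2912.3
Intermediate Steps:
I(N, Y) = 2*N
O = -39/2 (O = -4 + (½)*(-31) = -4 - 31/2 = -39/2 ≈ -19.500)
y(z, C) = 6 + 2*z (y(z, C) = 2*(1*3 + z) = 2*(3 + z) = 6 + 2*z)
(1/(O + y(-8, 7)) + (I(-4, 2) + 62))² = (1/(-39/2 + (6 + 2*(-8))) + (2*(-4) + 62))² = (1/(-39/2 + (6 - 16)) + (-8 + 62))² = (1/(-39/2 - 10) + 54)² = (1/(-59/2) + 54)² = (-2/59 + 54)² = (3184/59)² = 10137856/3481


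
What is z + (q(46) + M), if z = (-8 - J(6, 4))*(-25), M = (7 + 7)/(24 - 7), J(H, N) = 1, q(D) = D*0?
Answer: 3839/17 ≈ 225.82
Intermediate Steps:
q(D) = 0
M = 14/17 ≈ 0.82353
z = 225 (z = (-8 - 1*1)*(-25) = (-8 - 1)*(-25) = -9*(-25) = 225)
z + (q(46) + M) = 225 + (0 + 14/17) = 225 + 14/17 = 3839/17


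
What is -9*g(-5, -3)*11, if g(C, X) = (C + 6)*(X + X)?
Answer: 594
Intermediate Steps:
g(C, X) = 2*X*(6 + C) (g(C, X) = (6 + C)*(2*X) = 2*X*(6 + C))
-9*g(-5, -3)*11 = -18*(-3)*(6 - 5)*11 = -18*(-3)*11 = -9*(-6)*11 = 54*11 = 594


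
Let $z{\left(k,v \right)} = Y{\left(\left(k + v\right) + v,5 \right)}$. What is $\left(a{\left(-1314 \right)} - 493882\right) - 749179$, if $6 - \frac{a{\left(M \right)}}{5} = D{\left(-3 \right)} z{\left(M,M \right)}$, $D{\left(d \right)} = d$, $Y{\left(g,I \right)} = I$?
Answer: $-1242956$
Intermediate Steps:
$z{\left(k,v \right)} = 5$
$a{\left(M \right)} = 105$ ($a{\left(M \right)} = 30 - 5 \left(\left(-3\right) 5\right) = 30 - -75 = 30 + 75 = 105$)
$\left(a{\left(-1314 \right)} - 493882\right) - 749179 = \left(105 - 493882\right) - 749179 = -493777 - 749179 = -1242956$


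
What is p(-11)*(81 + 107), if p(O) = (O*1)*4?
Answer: -8272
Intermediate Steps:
p(O) = 4*O (p(O) = O*4 = 4*O)
p(-11)*(81 + 107) = (4*(-11))*(81 + 107) = -44*188 = -8272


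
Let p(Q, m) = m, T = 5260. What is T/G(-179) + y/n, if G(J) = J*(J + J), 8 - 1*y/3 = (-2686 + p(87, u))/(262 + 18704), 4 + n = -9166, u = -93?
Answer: 147517747413/1857504562340 ≈ 0.079417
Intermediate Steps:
n = -9170 (n = -4 - 9166 = -9170)
y = 154507/6322 (y = 24 - 3*(-2686 - 93)/(262 + 18704) = 24 - (-8337)/18966 = 24 - 3*(-2779/18966) = 24 + 2779/6322 = 154507/6322 ≈ 24.440)
G(J) = 2*J**2 (G(J) = J*(2*J) = 2*J**2)
T/G(-179) + y/n = 5260/((2*(-179)**2)) + (154507/6322)/(-9170) = 5260/((2*32041)) + (154507/6322)*(-1/9170) = 5260/64082 - 154507/57972740 = 5260*(1/64082) - 154507/57972740 = 2630/32041 - 154507/57972740 = 147517747413/1857504562340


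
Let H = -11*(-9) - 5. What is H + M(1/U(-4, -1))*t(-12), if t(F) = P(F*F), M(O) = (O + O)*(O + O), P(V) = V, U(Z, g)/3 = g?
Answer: 158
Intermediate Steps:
U(Z, g) = 3*g
M(O) = 4*O**2 (M(O) = (2*O)*(2*O) = 4*O**2)
t(F) = F**2 (t(F) = F*F = F**2)
H = 94 (H = 99 - 5 = 94)
H + M(1/U(-4, -1))*t(-12) = 94 + (4*(1/(3*(-1)))**2)*(-12)**2 = 94 + (4*(1/(-3))**2)*144 = 94 + (4*(-1/3)**2)*144 = 94 + (4*(1/9))*144 = 94 + (4/9)*144 = 94 + 64 = 158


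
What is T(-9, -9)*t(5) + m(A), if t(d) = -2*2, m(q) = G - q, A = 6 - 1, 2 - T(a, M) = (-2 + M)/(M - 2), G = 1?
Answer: -8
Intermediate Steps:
T(a, M) = 1 (T(a, M) = 2 - (-2 + M)/(M - 2) = 2 - (-2 + M)/(-2 + M) = 2 - 1*1 = 2 - 1 = 1)
A = 5
m(q) = 1 - q
t(d) = -4
T(-9, -9)*t(5) + m(A) = 1*(-4) + (1 - 1*5) = -4 + (1 - 5) = -4 - 4 = -8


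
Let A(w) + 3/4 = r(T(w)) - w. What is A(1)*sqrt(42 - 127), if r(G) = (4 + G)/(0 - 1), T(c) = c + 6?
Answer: -51*I*sqrt(85)/4 ≈ -117.55*I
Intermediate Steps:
T(c) = 6 + c
r(G) = -4 - G (r(G) = (4 + G)/(-1) = (4 + G)*(-1) = -4 - G)
A(w) = -43/4 - 2*w (A(w) = -3/4 + ((-4 - (6 + w)) - w) = -3/4 + ((-4 + (-6 - w)) - w) = -3/4 + ((-10 - w) - w) = -3/4 + (-10 - 2*w) = -43/4 - 2*w)
A(1)*sqrt(42 - 127) = (-43/4 - 2*1)*sqrt(42 - 127) = (-43/4 - 2)*sqrt(-85) = -51*I*sqrt(85)/4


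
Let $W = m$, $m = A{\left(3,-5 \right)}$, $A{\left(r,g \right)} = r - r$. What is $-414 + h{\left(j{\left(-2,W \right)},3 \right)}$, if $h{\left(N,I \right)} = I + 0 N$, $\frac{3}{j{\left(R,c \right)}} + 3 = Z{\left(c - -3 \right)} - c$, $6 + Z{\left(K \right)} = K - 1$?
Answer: $-411$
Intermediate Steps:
$A{\left(r,g \right)} = 0$
$Z{\left(K \right)} = -7 + K$ ($Z{\left(K \right)} = -6 + \left(K - 1\right) = -6 + \left(-1 + K\right) = -7 + K$)
$m = 0$
$W = 0$
$j{\left(R,c \right)} = - \frac{3}{7}$ ($j{\left(R,c \right)} = \frac{3}{-3 + \left(\left(-7 + \left(c - -3\right)\right) - c\right)} = \frac{3}{-3 + \left(\left(-7 + \left(c + 3\right)\right) - c\right)} = \frac{3}{-3 + \left(\left(-7 + \left(3 + c\right)\right) - c\right)} = \frac{3}{-3 + \left(\left(-4 + c\right) - c\right)} = \frac{3}{-3 - 4} = \frac{3}{-7} = 3 \left(- \frac{1}{7}\right) = - \frac{3}{7}$)
$h{\left(N,I \right)} = I$ ($h{\left(N,I \right)} = I + 0 = I$)
$-414 + h{\left(j{\left(-2,W \right)},3 \right)} = -414 + 3 = -411$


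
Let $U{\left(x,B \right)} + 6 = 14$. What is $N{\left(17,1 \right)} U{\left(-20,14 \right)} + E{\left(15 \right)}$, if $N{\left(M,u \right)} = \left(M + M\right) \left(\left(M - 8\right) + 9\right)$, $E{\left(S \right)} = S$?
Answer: $4911$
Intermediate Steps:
$N{\left(M,u \right)} = 2 M \left(1 + M\right)$ ($N{\left(M,u \right)} = 2 M \left(\left(-8 + M\right) + 9\right) = 2 M \left(1 + M\right)$)
$U{\left(x,B \right)} = 8$ ($U{\left(x,B \right)} = -6 + 14 = 8$)
$N{\left(17,1 \right)} U{\left(-20,14 \right)} + E{\left(15 \right)} = 2 \cdot 17 \left(1 + 17\right) 8 + 15 = 2 \cdot 17 \cdot 18 \cdot 8 + 15 = 612 \cdot 8 + 15 = 4896 + 15 = 4911$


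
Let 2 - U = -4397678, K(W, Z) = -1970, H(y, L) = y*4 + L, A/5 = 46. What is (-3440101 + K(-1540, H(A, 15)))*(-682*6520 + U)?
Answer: 168523796160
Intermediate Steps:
A = 230 (A = 5*46 = 230)
H(y, L) = L + 4*y (H(y, L) = 4*y + L = L + 4*y)
U = 4397680 (U = 2 - 1*(-4397678) = 2 + 4397678 = 4397680)
(-3440101 + K(-1540, H(A, 15)))*(-682*6520 + U) = (-3440101 - 1970)*(-682*6520 + 4397680) = -3442071*(-4446640 + 4397680) = -3442071*(-48960) = 168523796160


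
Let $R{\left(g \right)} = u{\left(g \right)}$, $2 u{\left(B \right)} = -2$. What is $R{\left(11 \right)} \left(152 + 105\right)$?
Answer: $-257$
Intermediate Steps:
$u{\left(B \right)} = -1$ ($u{\left(B \right)} = \frac{1}{2} \left(-2\right) = -1$)
$R{\left(g \right)} = -1$
$R{\left(11 \right)} \left(152 + 105\right) = - (152 + 105) = \left(-1\right) 257 = -257$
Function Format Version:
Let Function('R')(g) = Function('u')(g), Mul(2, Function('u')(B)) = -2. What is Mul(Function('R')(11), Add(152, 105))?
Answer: -257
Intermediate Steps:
Function('u')(B) = -1 (Function('u')(B) = Mul(Rational(1, 2), -2) = -1)
Function('R')(g) = -1
Mul(Function('R')(11), Add(152, 105)) = Mul(-1, Add(152, 105)) = Mul(-1, 257) = -257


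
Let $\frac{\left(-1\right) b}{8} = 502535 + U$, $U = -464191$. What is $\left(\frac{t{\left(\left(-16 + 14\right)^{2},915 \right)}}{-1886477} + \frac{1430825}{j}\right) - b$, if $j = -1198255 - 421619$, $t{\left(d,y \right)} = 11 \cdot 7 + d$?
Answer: $\frac{937386947076135977}{3055855043898} \approx 3.0675 \cdot 10^{5}$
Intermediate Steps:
$t{\left(d,y \right)} = 77 + d$
$j = -1619874$ ($j = -1198255 - 421619 = -1619874$)
$b = -306752$ ($b = - 8 \left(502535 - 464191\right) = \left(-8\right) 38344 = -306752$)
$\left(\frac{t{\left(\left(-16 + 14\right)^{2},915 \right)}}{-1886477} + \frac{1430825}{j}\right) - b = \left(\frac{77 + \left(-16 + 14\right)^{2}}{-1886477} + \frac{1430825}{-1619874}\right) - -306752 = \left(\left(77 + \left(-2\right)^{2}\right) \left(- \frac{1}{1886477}\right) + 1430825 \left(- \frac{1}{1619874}\right)\right) + 306752 = \left(\left(77 + 4\right) \left(- \frac{1}{1886477}\right) - \frac{1430825}{1619874}\right) + 306752 = \left(81 \left(- \frac{1}{1886477}\right) - \frac{1430825}{1619874}\right) + 306752 = \left(- \frac{81}{1886477} - \frac{1430825}{1619874}\right) + 306752 = - \frac{2699349663319}{3055855043898} + 306752 = \frac{937386947076135977}{3055855043898}$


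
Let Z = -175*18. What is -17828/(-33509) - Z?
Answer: 105571178/33509 ≈ 3150.5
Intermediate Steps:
Z = -3150
-17828/(-33509) - Z = -17828/(-33509) - 1*(-3150) = -17828*(-1/33509) + 3150 = 17828/33509 + 3150 = 105571178/33509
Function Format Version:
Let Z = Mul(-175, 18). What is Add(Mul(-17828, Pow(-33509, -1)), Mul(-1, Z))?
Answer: Rational(105571178, 33509) ≈ 3150.5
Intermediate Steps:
Z = -3150
Add(Mul(-17828, Pow(-33509, -1)), Mul(-1, Z)) = Add(Mul(-17828, Pow(-33509, -1)), Mul(-1, -3150)) = Add(Mul(-17828, Rational(-1, 33509)), 3150) = Add(Rational(17828, 33509), 3150) = Rational(105571178, 33509)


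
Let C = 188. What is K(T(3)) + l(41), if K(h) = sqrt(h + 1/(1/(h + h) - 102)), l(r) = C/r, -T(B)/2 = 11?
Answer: 188/41 + 3*I*sqrt(10978)/67 ≈ 4.5854 + 4.6915*I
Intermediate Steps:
T(B) = -22 (T(B) = -2*11 = -22)
l(r) = 188/r
K(h) = sqrt(h + 1/(-102 + 1/(2*h))) (K(h) = sqrt(h + 1/(1/(2*h) - 102)) = sqrt(h + 1/(-102 + 1/(2*h))))
K(T(3)) + l(41) = sqrt(3)*sqrt(-22*(-1 + 68*(-22))/(-1 + 204*(-22))) + 188/41 = sqrt(3)*sqrt(-22*(-1 - 1496)/(-1 - 4488)) + 188*(1/41) = sqrt(3)*sqrt(-22*(-1497)/(-4489)) + 188/41 = sqrt(3)*sqrt(-22*(-1/4489)*(-1497)) + 188/41 = sqrt(3)*sqrt(-32934/4489) + 188/41 = sqrt(3)*(I*sqrt(32934)/67) + 188/41 = 3*I*sqrt(10978)/67 + 188/41 = 188/41 + 3*I*sqrt(10978)/67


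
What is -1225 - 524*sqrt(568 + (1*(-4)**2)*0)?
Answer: -1225 - 1048*sqrt(142) ≈ -13713.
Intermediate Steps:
-1225 - 524*sqrt(568 + (1*(-4)**2)*0) = -1225 - 524*sqrt(568 + (1*16)*0) = -1225 - 524*sqrt(568 + 16*0) = -1225 - 524*sqrt(568 + 0) = -1225 - 1048*sqrt(142)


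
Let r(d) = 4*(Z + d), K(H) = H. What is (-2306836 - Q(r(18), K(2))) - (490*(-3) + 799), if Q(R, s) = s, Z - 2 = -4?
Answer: -2306167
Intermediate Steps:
Z = -2 (Z = 2 - 4 = -2)
r(d) = -8 + 4*d (r(d) = 4*(-2 + d) = -8 + 4*d)
(-2306836 - Q(r(18), K(2))) - (490*(-3) + 799) = (-2306836 - 1*2) - (490*(-3) + 799) = (-2306836 - 2) - (-1470 + 799) = -2306838 - 1*(-671) = -2306838 + 671 = -2306167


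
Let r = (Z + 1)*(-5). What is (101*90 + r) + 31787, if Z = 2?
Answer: 40862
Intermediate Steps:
r = -15 (r = (2 + 1)*(-5) = 3*(-5) = -15)
(101*90 + r) + 31787 = (101*90 - 15) + 31787 = (9090 - 15) + 31787 = 9075 + 31787 = 40862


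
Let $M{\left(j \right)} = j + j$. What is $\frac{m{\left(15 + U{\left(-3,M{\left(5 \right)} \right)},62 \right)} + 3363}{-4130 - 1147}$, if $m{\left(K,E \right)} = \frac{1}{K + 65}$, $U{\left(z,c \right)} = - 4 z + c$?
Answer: $- \frac{343027}{538254} \approx -0.6373$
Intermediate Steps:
$M{\left(j \right)} = 2 j$
$U{\left(z,c \right)} = c - 4 z$
$m{\left(K,E \right)} = \frac{1}{65 + K}$
$\frac{m{\left(15 + U{\left(-3,M{\left(5 \right)} \right)},62 \right)} + 3363}{-4130 - 1147} = \frac{\frac{1}{65 + \left(15 + \left(2 \cdot 5 - -12\right)\right)} + 3363}{-4130 - 1147} = \frac{\frac{1}{65 + \left(15 + \left(10 + 12\right)\right)} + 3363}{-5277} = \left(\frac{1}{65 + \left(15 + 22\right)} + 3363\right) \left(- \frac{1}{5277}\right) = \left(\frac{1}{65 + 37} + 3363\right) \left(- \frac{1}{5277}\right) = \left(\frac{1}{102} + 3363\right) \left(- \frac{1}{5277}\right) = \frac{343027}{102} \left(- \frac{1}{5277}\right) = - \frac{343027}{538254}$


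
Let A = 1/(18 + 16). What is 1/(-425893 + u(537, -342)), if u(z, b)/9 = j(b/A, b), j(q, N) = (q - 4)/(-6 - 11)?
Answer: -17/7135493 ≈ -2.3825e-6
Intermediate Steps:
A = 1/34 ≈ 0.029412
j(q, N) = 4/17 - q/17 (j(q, N) = (-4 + q)/(-17) = (-4 + q)*(-1/17) = 4/17 - q/17)
u(z, b) = 36/17 - 18*b (u(z, b) = 9*(4/17 - b/(17*1/34)) = 9*(4/17 - b*34/17) = 9*(4/17 - 2*b) = 36/17 - 18*b)
1/(-425893 + u(537, -342)) = 1/(-425893 + (36/17 - 18*(-342))) = 1/(-425893 + (36/17 + 6156)) = 1/(-425893 + 104688/17) = 1/(-7135493/17) = -17/7135493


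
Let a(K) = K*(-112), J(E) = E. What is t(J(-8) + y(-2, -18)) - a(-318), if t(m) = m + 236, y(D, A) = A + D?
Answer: -35408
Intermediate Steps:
a(K) = -112*K
t(m) = 236 + m
t(J(-8) + y(-2, -18)) - a(-318) = (236 + (-8 + (-18 - 2))) - (-112)*(-318) = (236 + (-8 - 20)) - 1*35616 = (236 - 28) - 35616 = 208 - 35616 = -35408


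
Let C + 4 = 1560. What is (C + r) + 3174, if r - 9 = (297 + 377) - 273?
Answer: 5140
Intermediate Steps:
r = 410 (r = 9 + ((297 + 377) - 273) = 9 + (674 - 273) = 9 + 401 = 410)
C = 1556 (C = -4 + 1560 = 1556)
(C + r) + 3174 = (1556 + 410) + 3174 = 1966 + 3174 = 5140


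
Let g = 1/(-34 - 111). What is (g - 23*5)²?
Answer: 278088976/21025 ≈ 13227.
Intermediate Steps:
g = -1/145 (g = 1/(-145) = -1/145 ≈ -0.0068966)
(g - 23*5)² = (-1/145 - 23*5)² = (-1/145 - 115)² = (-16676/145)² = 278088976/21025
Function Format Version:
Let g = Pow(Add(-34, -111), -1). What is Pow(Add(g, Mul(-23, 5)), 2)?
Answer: Rational(278088976, 21025) ≈ 13227.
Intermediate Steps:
g = Rational(-1, 145) (g = Pow(-145, -1) = Rational(-1, 145) ≈ -0.0068966)
Pow(Add(g, Mul(-23, 5)), 2) = Pow(Add(Rational(-1, 145), Mul(-23, 5)), 2) = Pow(Add(Rational(-1, 145), -115), 2) = Pow(Rational(-16676, 145), 2) = Rational(278088976, 21025)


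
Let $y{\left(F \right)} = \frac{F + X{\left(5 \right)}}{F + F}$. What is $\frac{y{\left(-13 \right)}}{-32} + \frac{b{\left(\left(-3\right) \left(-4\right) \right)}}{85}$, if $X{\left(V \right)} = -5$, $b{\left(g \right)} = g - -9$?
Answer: $\frac{7971}{35360} \approx 0.22542$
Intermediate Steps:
$b{\left(g \right)} = 9 + g$ ($b{\left(g \right)} = g + 9 = 9 + g$)
$y{\left(F \right)} = \frac{-5 + F}{2 F}$ ($y{\left(F \right)} = \frac{F - 5}{F + F} = \frac{-5 + F}{2 F}$)
$\frac{y{\left(-13 \right)}}{-32} + \frac{b{\left(\left(-3\right) \left(-4\right) \right)}}{85} = \frac{\frac{1}{2} \frac{1}{-13} \left(-5 - 13\right)}{-32} + \frac{9 - -12}{85} = \frac{1}{2} \left(- \frac{1}{13}\right) \left(-18\right) \left(- \frac{1}{32}\right) + \left(9 + 12\right) \frac{1}{85} = \frac{9}{13} \left(- \frac{1}{32}\right) + 21 \cdot \frac{1}{85} = - \frac{9}{416} + \frac{21}{85} = \frac{7971}{35360}$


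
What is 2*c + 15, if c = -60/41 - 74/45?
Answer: 16207/1845 ≈ 8.7843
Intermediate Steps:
c = -5734/1845 (c = -60*1/41 - 74*1/45 = -60/41 - 74/45 = -5734/1845 ≈ -3.1079)
2*c + 15 = 2*(-5734/1845) + 15 = -11468/1845 + 15 = 16207/1845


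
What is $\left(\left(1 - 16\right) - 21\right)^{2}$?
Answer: $1296$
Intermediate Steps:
$\left(\left(1 - 16\right) - 21\right)^{2} = \left(-15 - 21\right)^{2} = \left(-36\right)^{2} = 1296$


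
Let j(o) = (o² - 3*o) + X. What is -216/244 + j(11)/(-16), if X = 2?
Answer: -3177/488 ≈ -6.5102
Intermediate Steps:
j(o) = 2 + o² - 3*o (j(o) = (o² - 3*o) + 2 = 2 + o² - 3*o)
-216/244 + j(11)/(-16) = -216/244 + (2 + 11² - 3*11)/(-16) = -216/(1/(1/244)) + (2 + 121 - 33)*(-1/16) = -216/244 + 90*(-1/16) = -216*1/244 - 45/8 = -54/61 - 45/8 = -3177/488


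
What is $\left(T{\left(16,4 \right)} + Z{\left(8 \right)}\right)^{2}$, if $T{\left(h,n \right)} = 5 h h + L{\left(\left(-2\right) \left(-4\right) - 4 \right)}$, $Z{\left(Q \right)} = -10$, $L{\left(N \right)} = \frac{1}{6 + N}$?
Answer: $\frac{161315401}{100} \approx 1.6132 \cdot 10^{6}$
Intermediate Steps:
$T{\left(h,n \right)} = \frac{1}{10} + 5 h^{2}$ ($T{\left(h,n \right)} = 5 h h + \frac{1}{6 - -4} = 5 h^{2} + \frac{1}{6 + \left(8 - 4\right)} = 5 h^{2} + \frac{1}{6 + 4} = 5 h^{2} + \frac{1}{10} = \frac{1}{10} + 5 h^{2}$)
$\left(T{\left(16,4 \right)} + Z{\left(8 \right)}\right)^{2} = \left(\left(\frac{1}{10} + 5 \cdot 16^{2}\right) - 10\right)^{2} = \left(\left(\frac{1}{10} + 5 \cdot 256\right) - 10\right)^{2} = \left(\left(\frac{1}{10} + 1280\right) - 10\right)^{2} = \left(\frac{12801}{10} - 10\right)^{2} = \left(\frac{12701}{10}\right)^{2} = \frac{161315401}{100}$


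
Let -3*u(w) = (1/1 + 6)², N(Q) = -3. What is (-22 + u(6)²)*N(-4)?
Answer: -2203/3 ≈ -734.33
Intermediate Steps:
u(w) = -49/3 (u(w) = -(1/1 + 6)²/3 = -(1*1 + 6)²/3 = -(1 + 6)²/3 = -⅓*7² = -⅓*49 = -49/3)
(-22 + u(6)²)*N(-4) = (-22 + (-49/3)²)*(-3) = (-22 + 2401/9)*(-3) = (2203/9)*(-3) = -2203/3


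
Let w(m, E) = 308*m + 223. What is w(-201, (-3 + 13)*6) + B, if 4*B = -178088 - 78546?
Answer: -251687/2 ≈ -1.2584e+5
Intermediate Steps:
w(m, E) = 223 + 308*m
B = -128317/2 (B = (-178088 - 78546)/4 = (1/4)*(-256634) = -128317/2 ≈ -64159.)
w(-201, (-3 + 13)*6) + B = (223 + 308*(-201)) - 128317/2 = (223 - 61908) - 128317/2 = -61685 - 128317/2 = -251687/2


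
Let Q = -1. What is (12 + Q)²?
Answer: 121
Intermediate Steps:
(12 + Q)² = (12 - 1)² = 11² = 121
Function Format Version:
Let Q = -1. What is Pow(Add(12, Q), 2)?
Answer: 121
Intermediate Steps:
Pow(Add(12, Q), 2) = Pow(Add(12, -1), 2) = Pow(11, 2) = 121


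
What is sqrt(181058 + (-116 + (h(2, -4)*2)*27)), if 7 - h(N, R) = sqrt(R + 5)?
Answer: sqrt(181266) ≈ 425.75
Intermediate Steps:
h(N, R) = 7 - sqrt(5 + R) (h(N, R) = 7 - sqrt(R + 5) = 7 - sqrt(5 + R))
sqrt(181058 + (-116 + (h(2, -4)*2)*27)) = sqrt(181058 + (-116 + ((7 - sqrt(5 - 4))*2)*27)) = sqrt(181058 + (-116 + ((7 - sqrt(1))*2)*27)) = sqrt(181058 + (-116 + ((7 - 1*1)*2)*27)) = sqrt(181058 + (-116 + ((7 - 1)*2)*27)) = sqrt(181058 + (-116 + (6*2)*27)) = sqrt(181058 + (-116 + 12*27)) = sqrt(181058 + (-116 + 324)) = sqrt(181058 + 208) = sqrt(181266)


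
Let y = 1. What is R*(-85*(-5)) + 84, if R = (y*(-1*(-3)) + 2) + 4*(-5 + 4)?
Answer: 509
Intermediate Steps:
R = 1 (R = (1*(-1*(-3)) + 2) + 4*(-5 + 4) = (1*3 + 2) + 4*(-1) = (3 + 2) - 4 = 5 - 4 = 1)
R*(-85*(-5)) + 84 = 1*(-85*(-5)) + 84 = 1*425 + 84 = 425 + 84 = 509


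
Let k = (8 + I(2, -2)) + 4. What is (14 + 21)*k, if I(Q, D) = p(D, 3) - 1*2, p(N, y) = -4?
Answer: 210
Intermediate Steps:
I(Q, D) = -6 (I(Q, D) = -4 - 1*2 = -4 - 2 = -6)
k = 6 (k = (8 - 6) + 4 = 2 + 4 = 6)
(14 + 21)*k = (14 + 21)*6 = 35*6 = 210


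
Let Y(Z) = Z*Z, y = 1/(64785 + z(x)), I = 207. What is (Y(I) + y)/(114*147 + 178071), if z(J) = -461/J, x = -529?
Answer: 1468509187903/6677126104854 ≈ 0.21993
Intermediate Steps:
y = 529/34271726 (y = 1/(64785 - 461/(-529)) = 1/(64785 - 461*(-1/529)) = 1/(64785 + 461/529) = 1/(34271726/529) = 529/34271726 ≈ 1.5435e-5)
Y(Z) = Z²
(Y(I) + y)/(114*147 + 178071) = (207² + 529/34271726)/(114*147 + 178071) = (42849 + 529/34271726)/(16758 + 178071) = (1468509187903/34271726)/194829 = (1468509187903/34271726)*(1/194829) = 1468509187903/6677126104854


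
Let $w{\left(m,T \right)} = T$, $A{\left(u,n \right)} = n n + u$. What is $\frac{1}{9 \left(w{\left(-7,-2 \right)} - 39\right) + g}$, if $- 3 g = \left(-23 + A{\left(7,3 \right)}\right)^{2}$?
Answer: $- \frac{3}{1156} \approx -0.0025952$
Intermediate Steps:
$A{\left(u,n \right)} = u + n^{2}$ ($A{\left(u,n \right)} = n^{2} + u = u + n^{2}$)
$g = - \frac{49}{3}$ ($g = - \frac{\left(-23 + \left(7 + 3^{2}\right)\right)^{2}}{3} = - \frac{\left(-23 + \left(7 + 9\right)\right)^{2}}{3} = - \frac{\left(-23 + 16\right)^{2}}{3} = - \frac{\left(-7\right)^{2}}{3} = \left(- \frac{1}{3}\right) 49 = - \frac{49}{3} \approx -16.333$)
$\frac{1}{9 \left(w{\left(-7,-2 \right)} - 39\right) + g} = \frac{1}{9 \left(-2 - 39\right) - \frac{49}{3}} = \frac{1}{9 \left(-41\right) - \frac{49}{3}} = \frac{1}{-369 - \frac{49}{3}} = \frac{1}{- \frac{1156}{3}} = - \frac{3}{1156}$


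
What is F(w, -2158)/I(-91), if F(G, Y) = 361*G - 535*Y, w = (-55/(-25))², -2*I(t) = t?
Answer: 57813862/2275 ≈ 25413.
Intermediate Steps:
I(t) = -t/2
w = 121/25 (w = (-55*(-1/25))² = (11/5)² = 121/25 ≈ 4.8400)
F(G, Y) = -535*Y + 361*G
F(w, -2158)/I(-91) = (-535*(-2158) + 361*(121/25))/((-½*(-91))) = (1154530 + 43681/25)/(91/2) = (28906931/25)*(2/91) = 57813862/2275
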